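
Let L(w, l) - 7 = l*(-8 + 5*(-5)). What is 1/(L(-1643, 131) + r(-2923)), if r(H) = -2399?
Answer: -1/6715 ≈ -0.00014892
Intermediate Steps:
L(w, l) = 7 - 33*l (L(w, l) = 7 + l*(-8 + 5*(-5)) = 7 + l*(-8 - 25) = 7 + l*(-33) = 7 - 33*l)
1/(L(-1643, 131) + r(-2923)) = 1/((7 - 33*131) - 2399) = 1/((7 - 4323) - 2399) = 1/(-4316 - 2399) = 1/(-6715) = -1/6715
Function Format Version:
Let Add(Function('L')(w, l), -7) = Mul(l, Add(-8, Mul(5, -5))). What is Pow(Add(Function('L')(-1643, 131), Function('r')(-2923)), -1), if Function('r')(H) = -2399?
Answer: Rational(-1, 6715) ≈ -0.00014892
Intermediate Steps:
Function('L')(w, l) = Add(7, Mul(-33, l)) (Function('L')(w, l) = Add(7, Mul(l, Add(-8, Mul(5, -5)))) = Add(7, Mul(l, Add(-8, -25))) = Add(7, Mul(l, -33)) = Add(7, Mul(-33, l)))
Pow(Add(Function('L')(-1643, 131), Function('r')(-2923)), -1) = Pow(Add(Add(7, Mul(-33, 131)), -2399), -1) = Pow(Add(Add(7, -4323), -2399), -1) = Pow(Add(-4316, -2399), -1) = Pow(-6715, -1) = Rational(-1, 6715)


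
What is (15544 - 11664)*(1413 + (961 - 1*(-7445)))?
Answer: 38097720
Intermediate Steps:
(15544 - 11664)*(1413 + (961 - 1*(-7445))) = 3880*(1413 + (961 + 7445)) = 3880*(1413 + 8406) = 3880*9819 = 38097720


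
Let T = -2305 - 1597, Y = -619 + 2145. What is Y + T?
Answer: -2376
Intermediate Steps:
Y = 1526
T = -3902
Y + T = 1526 - 3902 = -2376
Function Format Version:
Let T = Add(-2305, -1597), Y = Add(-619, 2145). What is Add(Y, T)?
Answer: -2376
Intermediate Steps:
Y = 1526
T = -3902
Add(Y, T) = Add(1526, -3902) = -2376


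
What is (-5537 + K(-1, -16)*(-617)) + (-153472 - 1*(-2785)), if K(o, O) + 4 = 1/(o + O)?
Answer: -2613235/17 ≈ -1.5372e+5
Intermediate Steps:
K(o, O) = -4 + 1/(O + o) (K(o, O) = -4 + 1/(o + O) = -4 + 1/(O + o))
(-5537 + K(-1, -16)*(-617)) + (-153472 - 1*(-2785)) = (-5537 + ((1 - 4*(-16) - 4*(-1))/(-16 - 1))*(-617)) + (-153472 - 1*(-2785)) = (-5537 + ((1 + 64 + 4)/(-17))*(-617)) + (-153472 + 2785) = (-5537 - 1/17*69*(-617)) - 150687 = (-5537 - 69/17*(-617)) - 150687 = (-5537 + 42573/17) - 150687 = -51556/17 - 150687 = -2613235/17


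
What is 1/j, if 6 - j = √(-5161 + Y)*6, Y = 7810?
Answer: -1/15888 - √2649/15888 ≈ -0.0033024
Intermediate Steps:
j = 6 - 6*√2649 (j = 6 - √(-5161 + 7810)*6 = 6 - √2649*6 = 6 - 6*√2649 ≈ -302.81)
1/j = 1/(6 - 6*√2649)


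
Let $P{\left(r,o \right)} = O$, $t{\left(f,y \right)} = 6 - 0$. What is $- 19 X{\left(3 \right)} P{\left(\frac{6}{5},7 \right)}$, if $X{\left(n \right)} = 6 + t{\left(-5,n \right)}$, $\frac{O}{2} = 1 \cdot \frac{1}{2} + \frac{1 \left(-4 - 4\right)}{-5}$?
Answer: $- \frac{4788}{5} \approx -957.6$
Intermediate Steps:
$t{\left(f,y \right)} = 6$ ($t{\left(f,y \right)} = 6 + 0 = 6$)
$O = \frac{21}{5}$ ($O = 2 \left(1 \cdot \frac{1}{2} + \frac{1 \left(-4 - 4\right)}{-5}\right) = 2 \left(1 \cdot \frac{1}{2} + 1 \left(-8\right) \left(- \frac{1}{5}\right)\right) = 2 \left(\frac{1}{2} - - \frac{8}{5}\right) = 2 \left(\frac{1}{2} + \frac{8}{5}\right) = 2 \cdot \frac{21}{10} = \frac{21}{5} \approx 4.2$)
$P{\left(r,o \right)} = \frac{21}{5}$
$X{\left(n \right)} = 12$ ($X{\left(n \right)} = 6 + 6 = 12$)
$- 19 X{\left(3 \right)} P{\left(\frac{6}{5},7 \right)} = \left(-19\right) 12 \cdot \frac{21}{5} = \left(-228\right) \frac{21}{5} = - \frac{4788}{5}$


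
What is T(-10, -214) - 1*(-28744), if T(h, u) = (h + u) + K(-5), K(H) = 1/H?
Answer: 142599/5 ≈ 28520.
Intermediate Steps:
K(H) = 1/H
T(h, u) = -⅕ + h + u (T(h, u) = (h + u) + 1/(-5) = (h + u) - ⅕ = -⅕ + h + u)
T(-10, -214) - 1*(-28744) = (-⅕ - 10 - 214) - 1*(-28744) = -1121/5 + 28744 = 142599/5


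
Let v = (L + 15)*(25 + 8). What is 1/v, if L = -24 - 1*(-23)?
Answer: 1/462 ≈ 0.0021645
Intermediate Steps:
L = -1 (L = -24 + 23 = -1)
v = 462 (v = (-1 + 15)*(25 + 8) = 14*33 = 462)
1/v = 1/462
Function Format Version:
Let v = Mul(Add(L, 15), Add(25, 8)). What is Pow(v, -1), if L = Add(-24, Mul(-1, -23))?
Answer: Rational(1, 462) ≈ 0.0021645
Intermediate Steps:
L = -1 (L = Add(-24, 23) = -1)
v = 462 (v = Mul(Add(-1, 15), Add(25, 8)) = Mul(14, 33) = 462)
Pow(v, -1) = Pow(462, -1) = Rational(1, 462)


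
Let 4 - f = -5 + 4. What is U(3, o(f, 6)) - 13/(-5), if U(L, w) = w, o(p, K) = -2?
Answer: ⅗ ≈ 0.60000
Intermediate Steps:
f = 5 (f = 4 - (-5 + 4) = 4 - 1*(-1) = 4 + 1 = 5)
U(3, o(f, 6)) - 13/(-5) = -2 - 13/(-5) = -2 - ⅕*(-13) = -2 + 13/5 = ⅗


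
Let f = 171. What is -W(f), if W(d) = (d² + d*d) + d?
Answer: -58653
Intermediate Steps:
W(d) = d + 2*d² (W(d) = (d² + d²) + d = 2*d² + d = d + 2*d²)
-W(f) = -171*(1 + 2*171) = -171*(1 + 342) = -171*343 = -1*58653 = -58653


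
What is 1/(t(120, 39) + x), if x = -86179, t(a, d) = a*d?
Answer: -1/81499 ≈ -1.2270e-5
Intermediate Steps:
1/(t(120, 39) + x) = 1/(120*39 - 86179) = 1/(4680 - 86179) = 1/(-81499) = -1/81499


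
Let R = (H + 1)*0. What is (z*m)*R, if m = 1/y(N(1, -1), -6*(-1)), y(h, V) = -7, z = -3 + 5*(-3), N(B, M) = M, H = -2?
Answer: 0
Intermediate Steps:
z = -18 (z = -3 - 15 = -18)
R = 0 (R = (-2 + 1)*0 = -1*0 = 0)
m = -⅐ (m = 1/(-7) = -⅐ ≈ -0.14286)
(z*m)*R = -18*(-⅐)*0 = (18/7)*0 = 0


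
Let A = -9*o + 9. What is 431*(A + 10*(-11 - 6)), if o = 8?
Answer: -100423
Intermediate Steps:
A = -63 (A = -9*8 + 9 = -72 + 9 = -63)
431*(A + 10*(-11 - 6)) = 431*(-63 + 10*(-11 - 6)) = 431*(-63 + 10*(-17)) = 431*(-63 - 170) = 431*(-233) = -100423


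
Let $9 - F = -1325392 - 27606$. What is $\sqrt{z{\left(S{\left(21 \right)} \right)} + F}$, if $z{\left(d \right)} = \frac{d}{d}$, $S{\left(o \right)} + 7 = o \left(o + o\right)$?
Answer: $4 \sqrt{84563} \approx 1163.2$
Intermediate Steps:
$S{\left(o \right)} = -7 + 2 o^{2}$ ($S{\left(o \right)} = -7 + o \left(o + o\right) = -7 + o 2 o = -7 + 2 o^{2}$)
$z{\left(d \right)} = 1$
$F = 1353007$ ($F = 9 - \left(-1325392 - 27606\right) = 9 - -1352998 = 9 + 1352998 = 1353007$)
$\sqrt{z{\left(S{\left(21 \right)} \right)} + F} = \sqrt{1 + 1353007} = \sqrt{1353008} = 4 \sqrt{84563}$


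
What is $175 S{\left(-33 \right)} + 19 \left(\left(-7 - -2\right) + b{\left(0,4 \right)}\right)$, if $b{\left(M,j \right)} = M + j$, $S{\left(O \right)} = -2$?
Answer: $-369$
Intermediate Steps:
$175 S{\left(-33 \right)} + 19 \left(\left(-7 - -2\right) + b{\left(0,4 \right)}\right) = 175 \left(-2\right) + 19 \left(\left(-7 - -2\right) + \left(0 + 4\right)\right) = -350 + 19 \left(\left(-7 + 2\right) + 4\right) = -350 + 19 \left(-5 + 4\right) = -350 + 19 \left(-1\right) = -350 - 19 = -369$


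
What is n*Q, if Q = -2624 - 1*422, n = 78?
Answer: -237588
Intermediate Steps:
Q = -3046 (Q = -2624 - 422 = -3046)
n*Q = 78*(-3046) = -237588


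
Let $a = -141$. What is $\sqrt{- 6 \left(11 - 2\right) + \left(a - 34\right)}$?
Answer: $i \sqrt{229} \approx 15.133 i$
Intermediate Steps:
$\sqrt{- 6 \left(11 - 2\right) + \left(a - 34\right)} = \sqrt{- 6 \left(11 - 2\right) - 175} = \sqrt{\left(-6\right) 9 - 175} = \sqrt{-54 - 175} = \sqrt{-229} = i \sqrt{229}$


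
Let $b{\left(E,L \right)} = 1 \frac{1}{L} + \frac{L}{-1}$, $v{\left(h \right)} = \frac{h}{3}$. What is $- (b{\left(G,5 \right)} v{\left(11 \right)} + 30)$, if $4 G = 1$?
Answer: $- \frac{62}{5} \approx -12.4$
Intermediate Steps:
$G = \frac{1}{4}$ ($G = \frac{1}{4} \cdot 1 = \frac{1}{4} \approx 0.25$)
$v{\left(h \right)} = \frac{h}{3}$ ($v{\left(h \right)} = h \frac{1}{3} = \frac{h}{3}$)
$b{\left(E,L \right)} = \frac{1}{L} - L$ ($b{\left(E,L \right)} = \frac{1}{L} + L \left(-1\right) = \frac{1}{L} - L$)
$- (b{\left(G,5 \right)} v{\left(11 \right)} + 30) = - (\left(\frac{1}{5} - 5\right) \frac{1}{3} \cdot 11 + 30) = - (\left(\frac{1}{5} - 5\right) \frac{11}{3} + 30) = - (\left(- \frac{24}{5}\right) \frac{11}{3} + 30) = - (- \frac{88}{5} + 30) = \left(-1\right) \frac{62}{5} = - \frac{62}{5}$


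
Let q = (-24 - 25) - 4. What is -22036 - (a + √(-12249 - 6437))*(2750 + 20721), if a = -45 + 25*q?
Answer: 32133234 - 23471*I*√18686 ≈ 3.2133e+7 - 3.2084e+6*I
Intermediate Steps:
q = -53 (q = -49 - 4 = -53)
a = -1370 (a = -45 + 25*(-53) = -45 - 1325 = -1370)
-22036 - (a + √(-12249 - 6437))*(2750 + 20721) = -22036 - (-1370 + √(-12249 - 6437))*(2750 + 20721) = -22036 - (-1370 + √(-18686))*23471 = -22036 - (-1370 + I*√18686)*23471 = -22036 - (-32155270 + 23471*I*√18686) = -22036 + (32155270 - 23471*I*√18686) = 32133234 - 23471*I*√18686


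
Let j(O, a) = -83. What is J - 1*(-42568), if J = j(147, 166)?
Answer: 42485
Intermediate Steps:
J = -83
J - 1*(-42568) = -83 - 1*(-42568) = -83 + 42568 = 42485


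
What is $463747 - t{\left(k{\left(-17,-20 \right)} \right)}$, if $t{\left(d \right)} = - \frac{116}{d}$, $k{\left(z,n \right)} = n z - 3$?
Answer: $\frac{156282855}{337} \approx 4.6375 \cdot 10^{5}$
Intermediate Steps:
$k{\left(z,n \right)} = -3 + n z$
$463747 - t{\left(k{\left(-17,-20 \right)} \right)} = 463747 - - \frac{116}{-3 - -340} = 463747 - - \frac{116}{-3 + 340} = 463747 - - \frac{116}{337} = 463747 + \frac{116}{337} = \frac{156282855}{337}$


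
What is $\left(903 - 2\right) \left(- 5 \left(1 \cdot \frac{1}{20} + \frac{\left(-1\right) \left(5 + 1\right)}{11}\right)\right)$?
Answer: $\frac{98209}{44} \approx 2232.0$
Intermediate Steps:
$\left(903 - 2\right) \left(- 5 \left(1 \cdot \frac{1}{20} + \frac{\left(-1\right) \left(5 + 1\right)}{11}\right)\right) = 901 \left(- 5 \left(1 \cdot \frac{1}{20} + \left(-1\right) 6 \cdot \frac{1}{11}\right)\right) = 901 \left(- 5 \left(\frac{1}{20} - \frac{6}{11}\right)\right) = 901 \left(\left(-5\right) \left(- \frac{109}{220}\right)\right) = 901 \cdot \frac{109}{44} = \frac{98209}{44}$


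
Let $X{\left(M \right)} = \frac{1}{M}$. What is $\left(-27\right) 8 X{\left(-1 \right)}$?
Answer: $216$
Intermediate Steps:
$\left(-27\right) 8 X{\left(-1 \right)} = \frac{\left(-27\right) 8}{-1} = \left(-216\right) \left(-1\right) = 216$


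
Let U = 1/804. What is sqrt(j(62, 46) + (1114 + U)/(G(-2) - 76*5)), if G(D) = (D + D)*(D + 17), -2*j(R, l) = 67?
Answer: I*sqrt(281827701870)/88440 ≈ 6.0027*I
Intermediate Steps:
U = 1/804 ≈ 0.0012438
j(R, l) = -67/2 (j(R, l) = -1/2*67 = -67/2)
G(D) = 2*D*(17 + D) (G(D) = (2*D)*(17 + D) = 2*D*(17 + D))
sqrt(j(62, 46) + (1114 + U)/(G(-2) - 76*5)) = sqrt(-67/2 + (1114 + 1/804)/(2*(-2)*(17 - 2) - 76*5)) = sqrt(-67/2 + 895657/(804*(2*(-2)*15 - 380))) = sqrt(-67/2 + 895657/(804*(-60 - 380))) = sqrt(-67/2 + (895657/804)/(-440)) = sqrt(-67/2 + (895657/804)*(-1/440)) = sqrt(-67/2 - 895657/353760) = sqrt(-12746617/353760) = I*sqrt(281827701870)/88440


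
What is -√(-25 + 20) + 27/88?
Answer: 27/88 - I*√5 ≈ 0.30682 - 2.2361*I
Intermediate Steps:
-√(-25 + 20) + 27/88 = -√(-5) + 27*(1/88) = -I*√5 + 27/88 = 27/88 - I*√5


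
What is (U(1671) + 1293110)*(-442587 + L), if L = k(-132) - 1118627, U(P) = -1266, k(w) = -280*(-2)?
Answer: -2016121505976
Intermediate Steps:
k(w) = 560
L = -1118067 (L = 560 - 1118627 = -1118067)
(U(1671) + 1293110)*(-442587 + L) = (-1266 + 1293110)*(-442587 - 1118067) = 1291844*(-1560654) = -2016121505976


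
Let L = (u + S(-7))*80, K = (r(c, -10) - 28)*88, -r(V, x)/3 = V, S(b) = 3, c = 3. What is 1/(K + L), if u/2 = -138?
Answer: -1/25096 ≈ -3.9847e-5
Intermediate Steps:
u = -276 (u = 2*(-138) = -276)
r(V, x) = -3*V
K = -3256 (K = (-3*3 - 28)*88 = (-9 - 28)*88 = -37*88 = -3256)
L = -21840 (L = (-276 + 3)*80 = -273*80 = -21840)
1/(K + L) = 1/(-3256 - 21840) = 1/(-25096) = -1/25096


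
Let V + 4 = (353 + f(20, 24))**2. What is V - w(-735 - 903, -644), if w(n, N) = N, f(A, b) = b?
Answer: 142769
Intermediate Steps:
V = 142125 (V = -4 + (353 + 24)**2 = -4 + 377**2 = -4 + 142129 = 142125)
V - w(-735 - 903, -644) = 142125 - 1*(-644) = 142125 + 644 = 142769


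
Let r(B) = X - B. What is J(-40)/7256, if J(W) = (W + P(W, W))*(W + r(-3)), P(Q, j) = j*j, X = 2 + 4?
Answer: -6045/907 ≈ -6.6648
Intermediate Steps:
X = 6
P(Q, j) = j²
r(B) = 6 - B
J(W) = (9 + W)*(W + W²) (J(W) = (W + W²)*(W + (6 - 1*(-3))) = (W + W²)*(W + (6 + 3)) = (W + W²)*(W + 9) = (W + W²)*(9 + W) = (9 + W)*(W + W²))
J(-40)/7256 = -40*(9 + (-40)² + 10*(-40))/7256 = -40*(9 + 1600 - 400)*(1/7256) = -40*1209*(1/7256) = -48360*1/7256 = -6045/907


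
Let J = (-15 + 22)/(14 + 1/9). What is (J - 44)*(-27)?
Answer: 149175/127 ≈ 1174.6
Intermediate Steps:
J = 63/127 (J = 7/(14 + ⅑) = 7/(127/9) = 7*(9/127) = 63/127 ≈ 0.49606)
(J - 44)*(-27) = (63/127 - 44)*(-27) = -5525/127*(-27) = 149175/127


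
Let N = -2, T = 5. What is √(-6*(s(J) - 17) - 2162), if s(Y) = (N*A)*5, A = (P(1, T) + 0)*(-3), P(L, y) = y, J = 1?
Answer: 4*I*√185 ≈ 54.406*I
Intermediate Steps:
A = -15 (A = (5 + 0)*(-3) = 5*(-3) = -15)
s(Y) = 150 (s(Y) = -2*(-15)*5 = 30*5 = 150)
√(-6*(s(J) - 17) - 2162) = √(-6*(150 - 17) - 2162) = √(-6*133 - 2162) = √(-798 - 2162) = √(-2960) = 4*I*√185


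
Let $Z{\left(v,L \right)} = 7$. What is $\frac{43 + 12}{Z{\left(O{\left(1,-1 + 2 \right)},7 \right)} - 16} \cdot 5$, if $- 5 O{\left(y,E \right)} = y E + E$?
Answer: $- \frac{275}{9} \approx -30.556$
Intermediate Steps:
$O{\left(y,E \right)} = - \frac{E}{5} - \frac{E y}{5}$ ($O{\left(y,E \right)} = - \frac{y E + E}{5} = - \frac{E y + E}{5} = - \frac{E + E y}{5} = - \frac{E}{5} - \frac{E y}{5}$)
$\frac{43 + 12}{Z{\left(O{\left(1,-1 + 2 \right)},7 \right)} - 16} \cdot 5 = \frac{43 + 12}{7 - 16} \cdot 5 = \frac{55}{-9} \cdot 5 = 55 \left(- \frac{1}{9}\right) 5 = \left(- \frac{55}{9}\right) 5 = - \frac{275}{9}$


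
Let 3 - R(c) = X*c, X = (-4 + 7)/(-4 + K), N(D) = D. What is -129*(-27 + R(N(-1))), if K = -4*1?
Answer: 25155/8 ≈ 3144.4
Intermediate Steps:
K = -4
X = -3/8 (X = (-4 + 7)/(-4 - 4) = 3/(-8) = 3*(-⅛) = -3/8 ≈ -0.37500)
R(c) = 3 + 3*c/8 (R(c) = 3 - (-3)*c/8 = 3 + 3*c/8)
-129*(-27 + R(N(-1))) = -129*(-27 + (3 + (3/8)*(-1))) = -129*(-27 + (3 - 3/8)) = -129*(-27 + 21/8) = -129*(-195/8) = 25155/8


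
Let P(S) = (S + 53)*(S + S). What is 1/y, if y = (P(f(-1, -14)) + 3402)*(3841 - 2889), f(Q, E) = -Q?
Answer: 1/3341520 ≈ 2.9927e-7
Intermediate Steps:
P(S) = 2*S*(53 + S) (P(S) = (53 + S)*(2*S) = 2*S*(53 + S))
y = 3341520 (y = (2*(-1*(-1))*(53 - 1*(-1)) + 3402)*(3841 - 2889) = (2*1*(53 + 1) + 3402)*952 = (2*1*54 + 3402)*952 = (108 + 3402)*952 = 3510*952 = 3341520)
1/y = 1/3341520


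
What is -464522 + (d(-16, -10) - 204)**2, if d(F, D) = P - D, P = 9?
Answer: -430297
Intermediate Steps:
d(F, D) = 9 - D
-464522 + (d(-16, -10) - 204)**2 = -464522 + ((9 - 1*(-10)) - 204)**2 = -464522 + ((9 + 10) - 204)**2 = -464522 + (19 - 204)**2 = -464522 + (-185)**2 = -464522 + 34225 = -430297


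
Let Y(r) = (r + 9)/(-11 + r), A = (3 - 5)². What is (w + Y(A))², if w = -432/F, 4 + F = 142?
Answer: 644809/25921 ≈ 24.876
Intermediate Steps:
F = 138 (F = -4 + 142 = 138)
A = 4 (A = (-2)² = 4)
Y(r) = (9 + r)/(-11 + r)
w = -72/23 (w = -432/138 = -432*1/138 = -72/23 ≈ -3.1304)
(w + Y(A))² = (-72/23 + (9 + 4)/(-11 + 4))² = (-72/23 + 13/(-7))² = (-72/23 - ⅐*13)² = (-72/23 - 13/7)² = (-803/161)² = 644809/25921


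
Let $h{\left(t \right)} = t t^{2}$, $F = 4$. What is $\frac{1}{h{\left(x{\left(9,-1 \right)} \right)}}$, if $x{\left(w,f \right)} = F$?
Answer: $\frac{1}{64} \approx 0.015625$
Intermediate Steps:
$x{\left(w,f \right)} = 4$
$h{\left(t \right)} = t^{3}$
$\frac{1}{h{\left(x{\left(9,-1 \right)} \right)}} = \frac{1}{4^{3}} = \frac{1}{64}$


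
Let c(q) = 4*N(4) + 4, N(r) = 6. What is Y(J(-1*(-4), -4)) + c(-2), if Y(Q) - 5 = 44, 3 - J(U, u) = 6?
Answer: 77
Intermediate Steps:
J(U, u) = -3 (J(U, u) = 3 - 1*6 = 3 - 6 = -3)
Y(Q) = 49 (Y(Q) = 5 + 44 = 49)
c(q) = 28 (c(q) = 4*6 + 4 = 24 + 4 = 28)
Y(J(-1*(-4), -4)) + c(-2) = 49 + 28 = 77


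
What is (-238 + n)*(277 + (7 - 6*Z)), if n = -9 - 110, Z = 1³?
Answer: -99246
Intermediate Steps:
Z = 1
n = -119
(-238 + n)*(277 + (7 - 6*Z)) = (-238 - 119)*(277 + (7 - 6*1)) = -357*(277 + (7 - 6)) = -357*(277 + 1) = -357*278 = -99246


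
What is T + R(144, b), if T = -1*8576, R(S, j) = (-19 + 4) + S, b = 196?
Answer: -8447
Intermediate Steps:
R(S, j) = -15 + S
T = -8576
T + R(144, b) = -8576 + (-15 + 144) = -8576 + 129 = -8447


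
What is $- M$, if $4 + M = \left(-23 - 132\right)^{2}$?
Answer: $-24021$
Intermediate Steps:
$M = 24021$ ($M = -4 + \left(-23 - 132\right)^{2} = -4 + \left(-155\right)^{2} = -4 + 24025 = 24021$)
$- M = \left(-1\right) 24021 = -24021$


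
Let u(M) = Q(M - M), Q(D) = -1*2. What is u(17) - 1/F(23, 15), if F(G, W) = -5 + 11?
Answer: -13/6 ≈ -2.1667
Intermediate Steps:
Q(D) = -2
F(G, W) = 6
u(M) = -2
u(17) - 1/F(23, 15) = -2 - 1/6 = -2 - 1*⅙ = -2 - ⅙ = -13/6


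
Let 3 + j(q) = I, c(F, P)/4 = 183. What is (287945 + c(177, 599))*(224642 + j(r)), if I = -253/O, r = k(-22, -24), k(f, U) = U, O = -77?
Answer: 453943427792/7 ≈ 6.4849e+10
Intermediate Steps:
c(F, P) = 732 (c(F, P) = 4*183 = 732)
r = -24
I = 23/7 (I = -253/(-77) = -253*(-1/77) = 23/7 ≈ 3.2857)
j(q) = 2/7 (j(q) = -3 + 23/7 = 2/7)
(287945 + c(177, 599))*(224642 + j(r)) = (287945 + 732)*(224642 + 2/7) = 288677*(1572496/7) = 453943427792/7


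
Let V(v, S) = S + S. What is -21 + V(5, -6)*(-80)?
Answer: 939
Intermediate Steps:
V(v, S) = 2*S
-21 + V(5, -6)*(-80) = -21 + (2*(-6))*(-80) = -21 - 12*(-80) = -21 + 960 = 939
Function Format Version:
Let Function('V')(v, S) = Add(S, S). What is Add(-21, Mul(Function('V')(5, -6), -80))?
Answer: 939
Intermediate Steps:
Function('V')(v, S) = Mul(2, S)
Add(-21, Mul(Function('V')(5, -6), -80)) = Add(-21, Mul(Mul(2, -6), -80)) = Add(-21, Mul(-12, -80)) = Add(-21, 960) = 939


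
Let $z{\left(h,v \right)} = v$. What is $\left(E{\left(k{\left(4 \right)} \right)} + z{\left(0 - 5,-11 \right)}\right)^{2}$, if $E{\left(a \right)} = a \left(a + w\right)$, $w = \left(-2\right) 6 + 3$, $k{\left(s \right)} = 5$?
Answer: $961$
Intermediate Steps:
$w = -9$ ($w = -12 + 3 = -9$)
$E{\left(a \right)} = a \left(-9 + a\right)$ ($E{\left(a \right)} = a \left(a - 9\right) = a \left(-9 + a\right)$)
$\left(E{\left(k{\left(4 \right)} \right)} + z{\left(0 - 5,-11 \right)}\right)^{2} = \left(5 \left(-9 + 5\right) - 11\right)^{2} = \left(5 \left(-4\right) - 11\right)^{2} = \left(-20 - 11\right)^{2} = \left(-31\right)^{2} = 961$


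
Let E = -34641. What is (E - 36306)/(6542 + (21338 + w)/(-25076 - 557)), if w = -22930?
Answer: -1818584451/167692678 ≈ -10.845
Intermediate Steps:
(E - 36306)/(6542 + (21338 + w)/(-25076 - 557)) = (-34641 - 36306)/(6542 + (21338 - 22930)/(-25076 - 557)) = -70947/(6542 - 1592/(-25633)) = -70947/(6542 - 1592*(-1/25633)) = -70947/(6542 + 1592/25633) = -70947/167692678/25633 = -70947*25633/167692678 = -1818584451/167692678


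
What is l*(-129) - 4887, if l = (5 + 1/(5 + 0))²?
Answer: -209379/25 ≈ -8375.2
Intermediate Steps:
l = 676/25 (l = (5 + 1/5)² = (5 + ⅕)² = (26/5)² = 676/25 ≈ 27.040)
l*(-129) - 4887 = (676/25)*(-129) - 4887 = -87204/25 - 4887 = -209379/25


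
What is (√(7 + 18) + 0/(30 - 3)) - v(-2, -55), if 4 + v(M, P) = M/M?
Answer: 8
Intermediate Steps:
v(M, P) = -3 (v(M, P) = -4 + M/M = -4 + 1 = -3)
(√(7 + 18) + 0/(30 - 3)) - v(-2, -55) = (√(7 + 18) + 0/(30 - 3)) - 1*(-3) = (√25 + 0/27) + 3 = (5 + (1/27)*0) + 3 = (5 + 0) + 3 = 5 + 3 = 8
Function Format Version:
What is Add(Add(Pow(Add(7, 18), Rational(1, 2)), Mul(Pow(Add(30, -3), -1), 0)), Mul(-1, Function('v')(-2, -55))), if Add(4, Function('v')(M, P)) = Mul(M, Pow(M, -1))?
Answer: 8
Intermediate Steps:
Function('v')(M, P) = -3 (Function('v')(M, P) = Add(-4, Mul(M, Pow(M, -1))) = Add(-4, 1) = -3)
Add(Add(Pow(Add(7, 18), Rational(1, 2)), Mul(Pow(Add(30, -3), -1), 0)), Mul(-1, Function('v')(-2, -55))) = Add(Add(Pow(Add(7, 18), Rational(1, 2)), Mul(Pow(Add(30, -3), -1), 0)), Mul(-1, -3)) = Add(Add(Pow(25, Rational(1, 2)), Mul(Pow(27, -1), 0)), 3) = Add(Add(5, Mul(Rational(1, 27), 0)), 3) = Add(Add(5, 0), 3) = Add(5, 3) = 8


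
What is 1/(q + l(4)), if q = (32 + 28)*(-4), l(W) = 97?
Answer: -1/143 ≈ -0.0069930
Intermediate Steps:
q = -240 (q = 60*(-4) = -240)
1/(q + l(4)) = 1/(-240 + 97) = 1/(-143) = -1/143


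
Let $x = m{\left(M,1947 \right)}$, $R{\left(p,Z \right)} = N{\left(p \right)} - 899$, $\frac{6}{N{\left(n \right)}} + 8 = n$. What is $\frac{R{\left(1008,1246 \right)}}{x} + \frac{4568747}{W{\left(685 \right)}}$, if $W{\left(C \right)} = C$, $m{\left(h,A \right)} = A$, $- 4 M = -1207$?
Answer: $\frac{889473459811}{133369500} \approx 6669.2$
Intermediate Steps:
$M = \frac{1207}{4}$ ($M = \left(- \frac{1}{4}\right) \left(-1207\right) = \frac{1207}{4} \approx 301.75$)
$N{\left(n \right)} = \frac{6}{-8 + n}$
$R{\left(p,Z \right)} = -899 + \frac{6}{-8 + p}$ ($R{\left(p,Z \right)} = \frac{6}{-8 + p} - 899 = -899 + \frac{6}{-8 + p}$)
$x = 1947$
$\frac{R{\left(1008,1246 \right)}}{x} + \frac{4568747}{W{\left(685 \right)}} = \frac{\frac{1}{-8 + 1008} \left(7198 - 906192\right)}{1947} + \frac{4568747}{685} = \frac{7198 - 906192}{1000} \cdot \frac{1}{1947} + 4568747 \cdot \frac{1}{685} = \frac{1}{1000} \left(-898994\right) \frac{1}{1947} + \frac{4568747}{685} = \left(- \frac{449497}{500}\right) \frac{1}{1947} + \frac{4568747}{685} = - \frac{449497}{973500} + \frac{4568747}{685} = \frac{889473459811}{133369500}$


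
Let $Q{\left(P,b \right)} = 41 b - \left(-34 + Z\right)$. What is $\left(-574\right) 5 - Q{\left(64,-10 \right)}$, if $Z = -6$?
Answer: $-2500$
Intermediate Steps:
$Q{\left(P,b \right)} = 40 + 41 b$ ($Q{\left(P,b \right)} = 41 b + \left(34 - -6\right) = 41 b + \left(34 + 6\right) = 41 b + 40 = 40 + 41 b$)
$\left(-574\right) 5 - Q{\left(64,-10 \right)} = \left(-574\right) 5 - \left(40 + 41 \left(-10\right)\right) = -2870 - \left(40 - 410\right) = -2870 - -370 = -2870 + 370 = -2500$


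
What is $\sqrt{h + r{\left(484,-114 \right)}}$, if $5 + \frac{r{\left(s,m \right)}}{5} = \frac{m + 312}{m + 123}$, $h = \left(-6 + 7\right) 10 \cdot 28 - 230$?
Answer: $3 \sqrt{15} \approx 11.619$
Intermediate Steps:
$h = 50$ ($h = 1 \cdot 10 \cdot 28 - 230 = 10 \cdot 28 - 230 = 280 - 230 = 50$)
$r{\left(s,m \right)} = -25 + \frac{5 \left(312 + m\right)}{123 + m}$ ($r{\left(s,m \right)} = -25 + 5 \frac{m + 312}{m + 123} = -25 + 5 \frac{312 + m}{123 + m} = -25 + \frac{5 \left(312 + m\right)}{123 + m}$)
$\sqrt{h + r{\left(484,-114 \right)}} = \sqrt{50 + \frac{5 \left(-303 - -456\right)}{123 - 114}} = \sqrt{50 + \frac{5 \left(-303 + 456\right)}{9}} = \sqrt{50 + 5 \cdot \frac{1}{9} \cdot 153} = \sqrt{50 + 85} = \sqrt{135} = 3 \sqrt{15}$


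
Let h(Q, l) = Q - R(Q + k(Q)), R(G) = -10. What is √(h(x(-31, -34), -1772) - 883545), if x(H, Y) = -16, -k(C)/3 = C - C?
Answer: I*√883551 ≈ 939.97*I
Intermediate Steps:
k(C) = 0 (k(C) = -3*(C - C) = -3*0 = 0)
h(Q, l) = 10 + Q (h(Q, l) = Q - 1*(-10) = Q + 10 = 10 + Q)
√(h(x(-31, -34), -1772) - 883545) = √((10 - 16) - 883545) = √(-6 - 883545) = √(-883551) = I*√883551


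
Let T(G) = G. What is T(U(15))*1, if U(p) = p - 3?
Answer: 12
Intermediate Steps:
U(p) = -3 + p
T(U(15))*1 = (-3 + 15)*1 = 12*1 = 12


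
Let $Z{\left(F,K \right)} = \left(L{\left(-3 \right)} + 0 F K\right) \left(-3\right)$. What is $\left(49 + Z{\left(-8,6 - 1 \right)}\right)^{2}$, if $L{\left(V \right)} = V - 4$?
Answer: $4900$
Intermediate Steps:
$L{\left(V \right)} = -4 + V$
$Z{\left(F,K \right)} = 21$ ($Z{\left(F,K \right)} = \left(\left(-4 - 3\right) + 0 F K\right) \left(-3\right) = \left(-7 + 0 K\right) \left(-3\right) = \left(-7 + 0\right) \left(-3\right) = \left(-7\right) \left(-3\right) = 21$)
$\left(49 + Z{\left(-8,6 - 1 \right)}\right)^{2} = \left(49 + 21\right)^{2} = 70^{2} = 4900$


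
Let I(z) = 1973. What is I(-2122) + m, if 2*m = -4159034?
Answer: -2077544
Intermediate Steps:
m = -2079517 (m = (1/2)*(-4159034) = -2079517)
I(-2122) + m = 1973 - 2079517 = -2077544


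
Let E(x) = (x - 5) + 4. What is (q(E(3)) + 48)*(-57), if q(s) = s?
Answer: -2850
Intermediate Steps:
E(x) = -1 + x (E(x) = (-5 + x) + 4 = -1 + x)
(q(E(3)) + 48)*(-57) = ((-1 + 3) + 48)*(-57) = (2 + 48)*(-57) = 50*(-57) = -2850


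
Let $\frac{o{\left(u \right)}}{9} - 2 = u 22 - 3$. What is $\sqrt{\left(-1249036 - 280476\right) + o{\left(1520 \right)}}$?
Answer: $i \sqrt{1228561} \approx 1108.4 i$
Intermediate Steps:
$o{\left(u \right)} = -9 + 198 u$ ($o{\left(u \right)} = 18 + 9 \left(u 22 - 3\right) = 18 + 9 \left(22 u - 3\right) = 18 + 9 \left(-3 + 22 u\right) = 18 + \left(-27 + 198 u\right) = -9 + 198 u$)
$\sqrt{\left(-1249036 - 280476\right) + o{\left(1520 \right)}} = \sqrt{\left(-1249036 - 280476\right) + \left(-9 + 198 \cdot 1520\right)} = \sqrt{\left(-1249036 - 280476\right) + \left(-9 + 300960\right)} = \sqrt{-1529512 + 300951} = \sqrt{-1228561} = i \sqrt{1228561}$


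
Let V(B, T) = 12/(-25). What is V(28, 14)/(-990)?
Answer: 2/4125 ≈ 0.00048485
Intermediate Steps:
V(B, T) = -12/25 (V(B, T) = 12*(-1/25) = -12/25)
V(28, 14)/(-990) = -12/25/(-990) = -12/25*(-1/990) = 2/4125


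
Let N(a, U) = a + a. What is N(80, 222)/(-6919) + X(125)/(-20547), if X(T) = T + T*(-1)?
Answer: -160/6919 ≈ -0.023125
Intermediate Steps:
N(a, U) = 2*a
X(T) = 0 (X(T) = T - T = 0)
N(80, 222)/(-6919) + X(125)/(-20547) = (2*80)/(-6919) + 0/(-20547) = 160*(-1/6919) + 0*(-1/20547) = -160/6919 + 0 = -160/6919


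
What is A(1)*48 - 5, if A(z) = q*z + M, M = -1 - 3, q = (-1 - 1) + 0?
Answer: -293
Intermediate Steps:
q = -2 (q = -2 + 0 = -2)
M = -4
A(z) = -4 - 2*z (A(z) = -2*z - 4 = -4 - 2*z)
A(1)*48 - 5 = (-4 - 2*1)*48 - 5 = (-4 - 2)*48 - 5 = -6*48 - 5 = -288 - 5 = -293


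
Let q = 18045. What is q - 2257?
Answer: 15788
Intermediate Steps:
q - 2257 = 18045 - 2257 = 15788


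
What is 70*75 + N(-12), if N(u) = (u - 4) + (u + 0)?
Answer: 5222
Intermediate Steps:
N(u) = -4 + 2*u (N(u) = (-4 + u) + u = -4 + 2*u)
70*75 + N(-12) = 70*75 + (-4 + 2*(-12)) = 5250 + (-4 - 24) = 5250 - 28 = 5222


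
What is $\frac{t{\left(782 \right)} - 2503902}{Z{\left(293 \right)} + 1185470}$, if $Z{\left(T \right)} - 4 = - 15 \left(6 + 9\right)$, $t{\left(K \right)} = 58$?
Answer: $- \frac{2503844}{1185249} \approx -2.1125$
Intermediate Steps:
$Z{\left(T \right)} = -221$ ($Z{\left(T \right)} = 4 - 15 \left(6 + 9\right) = 4 - 225 = -221$)
$\frac{t{\left(782 \right)} - 2503902}{Z{\left(293 \right)} + 1185470} = \frac{58 - 2503902}{-221 + 1185470} = - \frac{2503844}{1185249}$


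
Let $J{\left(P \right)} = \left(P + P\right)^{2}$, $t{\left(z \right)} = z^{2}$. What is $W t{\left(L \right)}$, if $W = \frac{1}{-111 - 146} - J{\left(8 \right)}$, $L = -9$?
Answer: $- \frac{5329233}{257} \approx -20736.0$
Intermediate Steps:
$J{\left(P \right)} = 4 P^{2}$ ($J{\left(P \right)} = \left(2 P\right)^{2} = 4 P^{2}$)
$W = - \frac{65793}{257}$ ($W = \frac{1}{-111 - 146} - 4 \cdot 8^{2} = \frac{1}{-257} - 4 \cdot 64 = - \frac{1}{257} - 256 = - \frac{65793}{257} \approx -256.0$)
$W t{\left(L \right)} = - \frac{65793 \left(-9\right)^{2}}{257} = \left(- \frac{65793}{257}\right) 81 = - \frac{5329233}{257}$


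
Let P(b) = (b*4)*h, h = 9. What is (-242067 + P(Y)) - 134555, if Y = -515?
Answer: -395162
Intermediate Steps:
P(b) = 36*b (P(b) = (b*4)*9 = (4*b)*9 = 36*b)
(-242067 + P(Y)) - 134555 = (-242067 + 36*(-515)) - 134555 = (-242067 - 18540) - 134555 = -260607 - 134555 = -395162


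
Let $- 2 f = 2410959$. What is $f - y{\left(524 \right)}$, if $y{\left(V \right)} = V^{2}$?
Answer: $- \frac{2960111}{2} \approx -1.4801 \cdot 10^{6}$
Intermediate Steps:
$f = - \frac{2410959}{2}$ ($f = \left(- \frac{1}{2}\right) 2410959 = - \frac{2410959}{2} \approx -1.2055 \cdot 10^{6}$)
$f - y{\left(524 \right)} = - \frac{2410959}{2} - 524^{2} = - \frac{2410959}{2} - 274576 = - \frac{2960111}{2}$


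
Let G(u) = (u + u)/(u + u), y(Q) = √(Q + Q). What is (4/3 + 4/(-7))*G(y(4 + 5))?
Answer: 16/21 ≈ 0.76190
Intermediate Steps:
y(Q) = √2*√Q (y(Q) = √(2*Q) = √2*√Q)
G(u) = 1 (G(u) = (2*u)/((2*u)) = (2*u)*(1/(2*u)) = 1)
(4/3 + 4/(-7))*G(y(4 + 5)) = (4/3 + 4/(-7))*1 = (4*(⅓) + 4*(-⅐))*1 = (4/3 - 4/7)*1 = (16/21)*1 = 16/21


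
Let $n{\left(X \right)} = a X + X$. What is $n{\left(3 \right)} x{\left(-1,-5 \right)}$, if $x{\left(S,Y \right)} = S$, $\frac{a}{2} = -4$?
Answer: $21$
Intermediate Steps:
$a = -8$ ($a = 2 \left(-4\right) = -8$)
$n{\left(X \right)} = - 7 X$ ($n{\left(X \right)} = - 8 X + X = - 7 X$)
$n{\left(3 \right)} x{\left(-1,-5 \right)} = \left(-7\right) 3 \left(-1\right) = \left(-21\right) \left(-1\right) = 21$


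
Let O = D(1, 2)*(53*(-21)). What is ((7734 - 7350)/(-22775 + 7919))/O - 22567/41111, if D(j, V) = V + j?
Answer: -6663106153/12138557193 ≈ -0.54892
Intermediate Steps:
O = -3339 (O = (2 + 1)*(53*(-21)) = 3*(-1113) = -3339)
((7734 - 7350)/(-22775 + 7919))/O - 22567/41111 = ((7734 - 7350)/(-22775 + 7919))/(-3339) - 22567/41111 = (384/(-14856))*(-1/3339) - 22567*1/41111 = (384*(-1/14856))*(-1/3339) - 22567/41111 = -16/619*(-1/3339) - 22567/41111 = 16/2066841 - 22567/41111 = -6663106153/12138557193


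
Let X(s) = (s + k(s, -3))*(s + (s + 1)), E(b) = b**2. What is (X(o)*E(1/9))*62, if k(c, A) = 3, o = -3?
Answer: 0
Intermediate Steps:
X(s) = (1 + 2*s)*(3 + s) (X(s) = (s + 3)*(s + (s + 1)) = (3 + s)*(s + (1 + s)) = (3 + s)*(1 + 2*s) = (1 + 2*s)*(3 + s))
(X(o)*E(1/9))*62 = ((3 + 2*(-3)**2 + 7*(-3))*(1/9)**2)*62 = ((3 + 2*9 - 21)*(1/9)**2)*62 = ((3 + 18 - 21)*(1/81))*62 = (0*(1/81))*62 = 0*62 = 0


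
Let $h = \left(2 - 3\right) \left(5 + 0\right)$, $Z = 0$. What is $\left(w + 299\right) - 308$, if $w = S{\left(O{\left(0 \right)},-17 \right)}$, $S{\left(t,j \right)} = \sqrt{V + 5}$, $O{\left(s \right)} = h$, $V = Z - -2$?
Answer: $-9 + \sqrt{7} \approx -6.3542$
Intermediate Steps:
$V = 2$ ($V = 0 - -2 = 0 + 2 = 2$)
$h = -5$ ($h = \left(-1\right) 5 = -5$)
$O{\left(s \right)} = -5$
$S{\left(t,j \right)} = \sqrt{7}$ ($S{\left(t,j \right)} = \sqrt{2 + 5} = \sqrt{7}$)
$w = \sqrt{7} \approx 2.6458$
$\left(w + 299\right) - 308 = \left(\sqrt{7} + 299\right) - 308 = \left(299 + \sqrt{7}\right) - 308 = -9 + \sqrt{7}$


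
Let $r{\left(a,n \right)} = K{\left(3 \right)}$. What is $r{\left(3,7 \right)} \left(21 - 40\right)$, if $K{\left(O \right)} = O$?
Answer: $-57$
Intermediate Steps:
$r{\left(a,n \right)} = 3$
$r{\left(3,7 \right)} \left(21 - 40\right) = 3 \left(21 - 40\right) = 3 \left(-19\right) = -57$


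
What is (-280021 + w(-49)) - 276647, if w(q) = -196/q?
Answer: -556664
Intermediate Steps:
(-280021 + w(-49)) - 276647 = (-280021 - 196/(-49)) - 276647 = (-280021 - 196*(-1/49)) - 276647 = (-280021 + 4) - 276647 = -280017 - 276647 = -556664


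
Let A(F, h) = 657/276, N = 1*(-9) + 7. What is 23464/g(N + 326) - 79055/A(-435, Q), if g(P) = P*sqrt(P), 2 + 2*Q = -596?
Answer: -1767139471/53217 ≈ -33206.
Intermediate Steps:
Q = -299 (Q = -1 + (1/2)*(-596) = -1 - 298 = -299)
N = -2 (N = -9 + 7 = -2)
g(P) = P**(3/2)
A(F, h) = 219/92 (A(F, h) = 657*(1/276) = 219/92)
23464/g(N + 326) - 79055/A(-435, Q) = 23464/((-2 + 326)**(3/2)) - 79055/219/92 = 23464/(324**(3/2)) - 79055*92/219 = 23464/5832 - 7273060/219 = 23464*(1/5832) - 7273060/219 = 2933/729 - 7273060/219 = -1767139471/53217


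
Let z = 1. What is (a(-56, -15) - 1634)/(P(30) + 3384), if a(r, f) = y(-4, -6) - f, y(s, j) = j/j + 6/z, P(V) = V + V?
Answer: -403/861 ≈ -0.46806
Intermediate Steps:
P(V) = 2*V
y(s, j) = 7 (y(s, j) = j/j + 6/1 = 1 + 6*1 = 1 + 6 = 7)
a(r, f) = 7 - f
(a(-56, -15) - 1634)/(P(30) + 3384) = ((7 - 1*(-15)) - 1634)/(2*30 + 3384) = ((7 + 15) - 1634)/(60 + 3384) = (22 - 1634)/3444 = -1612*1/3444 = -403/861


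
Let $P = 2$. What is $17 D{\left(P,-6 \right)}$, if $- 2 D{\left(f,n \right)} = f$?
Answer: $-17$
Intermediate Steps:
$D{\left(f,n \right)} = - \frac{f}{2}$
$17 D{\left(P,-6 \right)} = 17 \left(\left(- \frac{1}{2}\right) 2\right) = 17 \left(-1\right) = -17$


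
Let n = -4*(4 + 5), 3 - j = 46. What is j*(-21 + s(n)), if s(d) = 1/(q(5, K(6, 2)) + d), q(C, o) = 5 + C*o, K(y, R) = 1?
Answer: 23521/26 ≈ 904.65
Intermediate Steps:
j = -43 (j = 3 - 1*46 = 3 - 46 = -43)
n = -36 (n = -4*9 = -36)
s(d) = 1/(10 + d) (s(d) = 1/((5 + 5*1) + d) = 1/((5 + 5) + d) = 1/(10 + d))
j*(-21 + s(n)) = -43*(-21 + 1/(10 - 36)) = -43*(-21 + 1/(-26)) = -43*(-21 - 1/26) = -43*(-547/26) = 23521/26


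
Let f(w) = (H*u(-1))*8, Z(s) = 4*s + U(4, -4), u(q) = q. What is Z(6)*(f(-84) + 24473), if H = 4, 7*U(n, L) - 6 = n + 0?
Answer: 4350498/7 ≈ 6.2150e+5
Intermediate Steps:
U(n, L) = 6/7 + n/7 (U(n, L) = 6/7 + (n + 0)/7 = 6/7 + n/7)
Z(s) = 10/7 + 4*s (Z(s) = 4*s + (6/7 + (1/7)*4) = 4*s + (6/7 + 4/7) = 4*s + 10/7 = 10/7 + 4*s)
f(w) = -32 (f(w) = (4*(-1))*8 = -4*8 = -32)
Z(6)*(f(-84) + 24473) = (10/7 + 4*6)*(-32 + 24473) = (10/7 + 24)*24441 = (178/7)*24441 = 4350498/7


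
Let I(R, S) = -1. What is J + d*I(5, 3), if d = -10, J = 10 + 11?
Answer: 31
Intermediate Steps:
J = 21
J + d*I(5, 3) = 21 - 10*(-1) = 21 + 10 = 31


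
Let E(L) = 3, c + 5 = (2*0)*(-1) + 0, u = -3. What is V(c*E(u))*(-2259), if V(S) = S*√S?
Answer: 33885*I*√15 ≈ 1.3124e+5*I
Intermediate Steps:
c = -5 (c = -5 + ((2*0)*(-1) + 0) = -5 + (0*(-1) + 0) = -5 + (0 + 0) = -5 + 0 = -5)
V(S) = S^(3/2)
V(c*E(u))*(-2259) = (-5*3)^(3/2)*(-2259) = (-15)^(3/2)*(-2259) = -15*I*√15*(-2259) = 33885*I*√15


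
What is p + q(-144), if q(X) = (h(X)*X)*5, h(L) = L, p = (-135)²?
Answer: 121905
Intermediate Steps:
p = 18225
q(X) = 5*X² (q(X) = (X*X)*5 = X²*5 = 5*X²)
p + q(-144) = 18225 + 5*(-144)² = 18225 + 5*20736 = 18225 + 103680 = 121905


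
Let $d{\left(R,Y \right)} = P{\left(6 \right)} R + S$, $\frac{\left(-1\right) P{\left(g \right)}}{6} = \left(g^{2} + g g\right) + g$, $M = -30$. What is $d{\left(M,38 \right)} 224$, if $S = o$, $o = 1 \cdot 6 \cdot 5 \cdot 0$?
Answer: $3144960$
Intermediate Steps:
$P{\left(g \right)} = - 12 g^{2} - 6 g$ ($P{\left(g \right)} = - 6 \left(\left(g^{2} + g g\right) + g\right) = - 6 \left(\left(g^{2} + g^{2}\right) + g\right) = - 6 \left(2 g^{2} + g\right) = - 6 \left(g + 2 g^{2}\right) = - 12 g^{2} - 6 g$)
$o = 0$ ($o = 1 \cdot 30 \cdot 0 = 1 \cdot 0 = 0$)
$S = 0$
$d{\left(R,Y \right)} = - 468 R$ ($d{\left(R,Y \right)} = \left(-6\right) 6 \left(1 + 2 \cdot 6\right) R + 0 = \left(-6\right) 6 \left(1 + 12\right) R + 0 = \left(-6\right) 6 \cdot 13 R + 0 = - 468 R + 0 = - 468 R$)
$d{\left(M,38 \right)} 224 = \left(-468\right) \left(-30\right) 224 = 14040 \cdot 224 = 3144960$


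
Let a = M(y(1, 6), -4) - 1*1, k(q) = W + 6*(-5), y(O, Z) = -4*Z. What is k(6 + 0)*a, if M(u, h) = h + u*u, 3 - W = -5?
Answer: -12562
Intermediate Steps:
W = 8 (W = 3 - 1*(-5) = 3 + 5 = 8)
M(u, h) = h + u²
k(q) = -22 (k(q) = 8 + 6*(-5) = 8 - 30 = -22)
a = 571 (a = (-4 + (-4*6)²) - 1*1 = (-4 + (-24)²) - 1 = (-4 + 576) - 1 = 572 - 1 = 571)
k(6 + 0)*a = -22*571 = -12562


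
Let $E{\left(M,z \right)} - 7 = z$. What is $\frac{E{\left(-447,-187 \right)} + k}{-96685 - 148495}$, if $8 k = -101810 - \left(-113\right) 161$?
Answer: $\frac{85057}{1961440} \approx 0.043365$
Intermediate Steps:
$k = - \frac{83617}{8}$ ($k = \frac{-101810 - \left(-113\right) 161}{8} = \frac{-101810 - -18193}{8} = \frac{-101810 + 18193}{8} = \frac{1}{8} \left(-83617\right) = - \frac{83617}{8} \approx -10452.0$)
$E{\left(M,z \right)} = 7 + z$
$\frac{E{\left(-447,-187 \right)} + k}{-96685 - 148495} = \frac{\left(7 - 187\right) - \frac{83617}{8}}{-96685 - 148495} = \frac{-180 - \frac{83617}{8}}{-245180} = \left(- \frac{85057}{8}\right) \left(- \frac{1}{245180}\right) = \frac{85057}{1961440}$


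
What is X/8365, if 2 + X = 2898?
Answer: 2896/8365 ≈ 0.34620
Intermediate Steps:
X = 2896 (X = -2 + 2898 = 2896)
X/8365 = 2896/8365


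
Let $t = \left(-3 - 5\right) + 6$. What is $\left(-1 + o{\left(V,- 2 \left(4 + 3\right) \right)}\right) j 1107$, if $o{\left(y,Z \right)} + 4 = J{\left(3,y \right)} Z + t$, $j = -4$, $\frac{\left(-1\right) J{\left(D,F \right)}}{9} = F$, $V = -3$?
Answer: $1704780$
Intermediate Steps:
$J{\left(D,F \right)} = - 9 F$
$t = -2$ ($t = -8 + 6 = -2$)
$o{\left(y,Z \right)} = -6 - 9 Z y$ ($o{\left(y,Z \right)} = -4 + \left(- 9 y Z - 2\right) = -4 - \left(2 + 9 Z y\right) = -6 - 9 Z y$)
$\left(-1 + o{\left(V,- 2 \left(4 + 3\right) \right)}\right) j 1107 = \left(-1 - \left(6 + 9 \left(- 2 \left(4 + 3\right)\right) \left(-3\right)\right)\right) \left(-4\right) 1107 = \left(-1 - \left(6 + 9 \left(\left(-2\right) 7\right) \left(-3\right)\right)\right) \left(-4\right) 1107 = \left(-1 - \left(6 - -378\right)\right) \left(-4\right) 1107 = \left(-1 - 384\right) \left(-4\right) 1107 = \left(-385\right) \left(-4\right) 1107 = 1540 \cdot 1107 = 1704780$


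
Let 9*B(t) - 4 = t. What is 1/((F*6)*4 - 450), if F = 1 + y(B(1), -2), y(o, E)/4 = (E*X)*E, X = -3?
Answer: -1/1578 ≈ -0.00063371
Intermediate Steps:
B(t) = 4/9 + t/9
y(o, E) = -12*E² (y(o, E) = 4*((E*(-3))*E) = 4*((-3*E)*E) = 4*(-3*E²) = -12*E²)
F = -47 (F = 1 - 12*(-2)² = 1 - 12*4 = 1 - 48 = -47)
1/((F*6)*4 - 450) = 1/(-47*6*4 - 450) = 1/(-282*4 - 450) = 1/(-1128 - 450) = 1/(-1578) = -1/1578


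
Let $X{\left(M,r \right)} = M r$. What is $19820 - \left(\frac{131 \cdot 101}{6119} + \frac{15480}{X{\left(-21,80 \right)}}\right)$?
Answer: $\frac{1698504237}{85666} \approx 19827.0$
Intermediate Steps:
$19820 - \left(\frac{131 \cdot 101}{6119} + \frac{15480}{X{\left(-21,80 \right)}}\right) = 19820 - \left(\frac{131 \cdot 101}{6119} + \frac{15480}{\left(-21\right) 80}\right) = 19820 - \left(13231 \cdot \frac{1}{6119} + \frac{15480}{-1680}\right) = 19820 - \left(\frac{13231}{6119} + 15480 \left(- \frac{1}{1680}\right)\right) = 19820 - \left(\frac{13231}{6119} - \frac{129}{14}\right) = 19820 - - \frac{604117}{85666} = 19820 + \frac{604117}{85666} = \frac{1698504237}{85666}$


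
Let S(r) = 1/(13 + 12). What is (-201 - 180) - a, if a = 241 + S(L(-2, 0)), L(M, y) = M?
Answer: -15551/25 ≈ -622.04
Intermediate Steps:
S(r) = 1/25
a = 6026/25 (a = 241 + 1/25 = 6026/25 ≈ 241.04)
(-201 - 180) - a = (-201 - 180) - 1*6026/25 = -381 - 6026/25 = -15551/25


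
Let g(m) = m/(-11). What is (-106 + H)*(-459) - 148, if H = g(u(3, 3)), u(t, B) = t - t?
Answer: 48506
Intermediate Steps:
u(t, B) = 0
g(m) = -m/11 (g(m) = m*(-1/11) = -m/11)
H = 0 (H = -1/11*0 = 0)
(-106 + H)*(-459) - 148 = (-106 + 0)*(-459) - 148 = -106*(-459) - 148 = 48654 - 148 = 48506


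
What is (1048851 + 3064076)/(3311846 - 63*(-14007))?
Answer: 4112927/4194287 ≈ 0.98060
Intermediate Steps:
(1048851 + 3064076)/(3311846 - 63*(-14007)) = 4112927/(3311846 + 882441) = 4112927/4194287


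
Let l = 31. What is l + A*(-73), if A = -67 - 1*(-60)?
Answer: 542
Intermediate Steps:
A = -7 (A = -67 + 60 = -7)
l + A*(-73) = 31 - 7*(-73) = 31 + 511 = 542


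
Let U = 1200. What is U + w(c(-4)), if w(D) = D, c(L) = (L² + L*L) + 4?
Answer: 1236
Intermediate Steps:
c(L) = 4 + 2*L² (c(L) = (L² + L²) + 4 = 2*L² + 4 = 4 + 2*L²)
U + w(c(-4)) = 1200 + (4 + 2*(-4)²) = 1200 + (4 + 2*16) = 1200 + (4 + 32) = 1200 + 36 = 1236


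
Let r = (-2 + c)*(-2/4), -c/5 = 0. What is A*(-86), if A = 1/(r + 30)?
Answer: -86/31 ≈ -2.7742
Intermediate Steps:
c = 0 (c = -5*0 = 0)
r = 1 (r = (-2 + 0)*(-2/4) = -(-4)/4 = -2*(-½) = 1)
A = 1/31 (A = 1/(1 + 30) = 1/31 ≈ 0.032258)
A*(-86) = (1/31)*(-86) = -86/31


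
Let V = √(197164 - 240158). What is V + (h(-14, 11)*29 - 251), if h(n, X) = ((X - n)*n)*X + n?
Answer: -112307 + I*√42994 ≈ -1.1231e+5 + 207.35*I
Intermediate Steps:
V = I*√42994 (V = √(-42994) = I*√42994 ≈ 207.35*I)
h(n, X) = n + X*n*(X - n) (h(n, X) = (n*(X - n))*X + n = X*n*(X - n) + n = n + X*n*(X - n))
V + (h(-14, 11)*29 - 251) = I*√42994 + (-14*(1 + 11² - 1*11*(-14))*29 - 251) = I*√42994 + (-14*(1 + 121 + 154)*29 - 251) = I*√42994 + (-14*276*29 - 251) = I*√42994 + (-3864*29 - 251) = I*√42994 + (-112056 - 251) = I*√42994 - 112307 = -112307 + I*√42994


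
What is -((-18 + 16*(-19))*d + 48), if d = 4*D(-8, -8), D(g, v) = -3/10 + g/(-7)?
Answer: 5188/5 ≈ 1037.6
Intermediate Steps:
D(g, v) = -3/10 - g/7 (D(g, v) = -3*1/10 + g*(-1/7) = -3/10 - g/7)
d = 118/35 (d = 4*(-3/10 - 1/7*(-8)) = 4*(-3/10 + 8/7) = 4*(59/70) = 118/35 ≈ 3.3714)
-((-18 + 16*(-19))*d + 48) = -((-18 + 16*(-19))*(118/35) + 48) = -((-18 - 304)*(118/35) + 48) = -(-322*118/35 + 48) = -(-5428/5 + 48) = -1*(-5188/5) = 5188/5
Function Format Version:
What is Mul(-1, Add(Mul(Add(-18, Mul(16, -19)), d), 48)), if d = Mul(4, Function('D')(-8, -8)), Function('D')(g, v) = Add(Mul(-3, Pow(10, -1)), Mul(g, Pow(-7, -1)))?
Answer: Rational(5188, 5) ≈ 1037.6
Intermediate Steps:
Function('D')(g, v) = Add(Rational(-3, 10), Mul(Rational(-1, 7), g)) (Function('D')(g, v) = Add(Mul(-3, Rational(1, 10)), Mul(g, Rational(-1, 7))) = Add(Rational(-3, 10), Mul(Rational(-1, 7), g)))
d = Rational(118, 35) (d = Mul(4, Add(Rational(-3, 10), Mul(Rational(-1, 7), -8))) = Mul(4, Add(Rational(-3, 10), Rational(8, 7))) = Mul(4, Rational(59, 70)) = Rational(118, 35) ≈ 3.3714)
Mul(-1, Add(Mul(Add(-18, Mul(16, -19)), d), 48)) = Mul(-1, Add(Mul(Add(-18, Mul(16, -19)), Rational(118, 35)), 48)) = Mul(-1, Add(Mul(Add(-18, -304), Rational(118, 35)), 48)) = Mul(-1, Add(Mul(-322, Rational(118, 35)), 48)) = Mul(-1, Add(Rational(-5428, 5), 48)) = Mul(-1, Rational(-5188, 5)) = Rational(5188, 5)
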